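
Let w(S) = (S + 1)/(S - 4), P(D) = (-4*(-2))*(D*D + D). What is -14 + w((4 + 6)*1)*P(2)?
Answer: 74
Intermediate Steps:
P(D) = 8*D + 8*D² (P(D) = 8*(D² + D) = 8*(D + D²) = 8*D + 8*D²)
w(S) = (1 + S)/(-4 + S)
-14 + w((4 + 6)*1)*P(2) = -14 + ((1 + (4 + 6)*1)/(-4 + (4 + 6)*1))*(8*2*(1 + 2)) = -14 + ((1 + 10*1)/(-4 + 10*1))*(8*2*3) = -14 + ((1 + 10)/(-4 + 10))*48 = -14 + (11/6)*48 = -14 + 88 = 74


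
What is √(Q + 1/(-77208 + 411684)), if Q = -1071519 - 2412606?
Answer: I*√10827324393799209/55746 ≈ 1866.6*I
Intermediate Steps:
Q = -3484125
√(Q + 1/(-77208 + 411684)) = √(-3484125 + 1/(-77208 + 411684)) = √(-3484125 + 1/334476) = √(-1165356193499/334476) = I*√10827324393799209/55746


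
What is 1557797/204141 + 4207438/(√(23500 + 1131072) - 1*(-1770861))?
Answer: 6406180934695924591/640175464058067609 - 8414876*√288643/3135947526749 ≈ 10.005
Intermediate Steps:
1557797/204141 + 4207438/(√(23500 + 1131072) - 1*(-1770861)) = 1557797*(1/204141) + 4207438/(√1154572 + 1770861) = 1557797/204141 + 4207438/(2*√288643 + 1770861) = 1557797/204141 + 4207438/(1770861 + 2*√288643)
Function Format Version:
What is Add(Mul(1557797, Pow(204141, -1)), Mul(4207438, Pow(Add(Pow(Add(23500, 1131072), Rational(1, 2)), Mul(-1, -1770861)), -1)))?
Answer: Add(Rational(6406180934695924591, 640175464058067609), Mul(Rational(-8414876, 3135947526749), Pow(288643, Rational(1, 2)))) ≈ 10.005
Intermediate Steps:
Add(Mul(1557797, Pow(204141, -1)), Mul(4207438, Pow(Add(Pow(Add(23500, 1131072), Rational(1, 2)), Mul(-1, -1770861)), -1))) = Add(Mul(1557797, Rational(1, 204141)), Mul(4207438, Pow(Add(Pow(1154572, Rational(1, 2)), 1770861), -1))) = Add(Rational(1557797, 204141), Mul(4207438, Pow(Add(Mul(2, Pow(288643, Rational(1, 2))), 1770861), -1))) = Add(Rational(1557797, 204141), Mul(4207438, Pow(Add(1770861, Mul(2, Pow(288643, Rational(1, 2)))), -1)))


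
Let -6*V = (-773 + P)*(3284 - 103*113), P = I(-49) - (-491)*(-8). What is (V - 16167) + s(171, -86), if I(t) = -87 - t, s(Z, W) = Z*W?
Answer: -13259861/2 ≈ -6.6299e+6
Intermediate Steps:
s(Z, W) = W*Z
P = -3966 (P = (-87 - 1*(-49)) - (-491)*(-8) = (-87 + 49) - 1*3928 = -38 - 3928 = -3966)
V = -13198115/2 (V = -(-773 - 3966)*(3284 - 103*113)/6 = -(-4739)*(3284 - 11639)/6 = -(-4739)*(-8355)/6 = -1/6*39594345 = -13198115/2 ≈ -6.5991e+6)
(V - 16167) + s(171, -86) = (-13198115/2 - 16167) - 86*171 = -13230449/2 - 14706 = -13259861/2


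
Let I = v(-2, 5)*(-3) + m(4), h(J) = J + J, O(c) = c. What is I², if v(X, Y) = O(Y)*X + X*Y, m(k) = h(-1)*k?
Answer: 2704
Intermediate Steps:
h(J) = 2*J
m(k) = -2*k (m(k) = (2*(-1))*k = -2*k)
v(X, Y) = 2*X*Y (v(X, Y) = Y*X + X*Y = X*Y + X*Y = 2*X*Y)
I = 52 (I = (2*(-2)*5)*(-3) - 2*4 = -20*(-3) - 8 = 60 - 8 = 52)
I² = 52² = 2704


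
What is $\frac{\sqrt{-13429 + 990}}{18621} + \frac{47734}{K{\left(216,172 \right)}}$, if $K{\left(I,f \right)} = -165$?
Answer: $- \frac{47734}{165} + \frac{i \sqrt{12439}}{18621} \approx -289.3 + 0.0059895 i$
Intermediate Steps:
$\frac{\sqrt{-13429 + 990}}{18621} + \frac{47734}{K{\left(216,172 \right)}} = \frac{\sqrt{-13429 + 990}}{18621} + \frac{47734}{-165} = \sqrt{-12439} \cdot \frac{1}{18621} + 47734 \left(- \frac{1}{165}\right) = i \sqrt{12439} \cdot \frac{1}{18621} - \frac{47734}{165} = \frac{i \sqrt{12439}}{18621} - \frac{47734}{165} = - \frac{47734}{165} + \frac{i \sqrt{12439}}{18621}$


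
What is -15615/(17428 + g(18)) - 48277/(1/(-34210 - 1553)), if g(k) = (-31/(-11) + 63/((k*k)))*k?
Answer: 221346370474743/128203 ≈ 1.7265e+9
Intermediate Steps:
g(k) = k*(31/11 + 63/k**2) (g(k) = (-31*(-1/11) + 63/(k**2))*k = (31/11 + 63/k**2)*k = k*(31/11 + 63/k**2))
-15615/(17428 + g(18)) - 48277/(1/(-34210 - 1553)) = -15615/(17428 + (63/18 + (31/11)*18)) - 48277/(1/(-34210 - 1553)) = -15615/(17428 + (63*(1/18) + 558/11)) - 48277/(1/(-35763)) = -15615/(17428 + (7/2 + 558/11)) - 48277/(-1/35763) = -15615/(17428 + 1193/22) - 48277*(-35763) = -15615/384609/22 + 1726530351 = -15615*22/384609 + 1726530351 = -114510/128203 + 1726530351 = 221346370474743/128203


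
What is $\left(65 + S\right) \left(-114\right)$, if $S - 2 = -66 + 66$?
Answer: $-7638$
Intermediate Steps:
$S = 2$ ($S = 2 + \left(-66 + 66\right) = 2 + 0 = 2$)
$\left(65 + S\right) \left(-114\right) = \left(65 + 2\right) \left(-114\right) = 67 \left(-114\right) = -7638$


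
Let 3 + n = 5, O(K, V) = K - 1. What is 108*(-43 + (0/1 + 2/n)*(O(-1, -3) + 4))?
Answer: -4428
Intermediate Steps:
O(K, V) = -1 + K
n = 2 (n = -3 + 5 = 2)
108*(-43 + (0/1 + 2/n)*(O(-1, -3) + 4)) = 108*(-43 + (0/1 + 2/2)*((-1 - 1) + 4)) = 108*(-43 + (0*1 + 2*(½))*(-2 + 4)) = 108*(-43 + (0 + 1)*2) = 108*(-43 + 1*2) = 108*(-43 + 2) = 108*(-41) = -4428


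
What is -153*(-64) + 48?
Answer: 9840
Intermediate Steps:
-153*(-64) + 48 = 9792 + 48 = 9840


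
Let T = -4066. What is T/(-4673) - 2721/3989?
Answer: 3504041/18640597 ≈ 0.18798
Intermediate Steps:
T/(-4673) - 2721/3989 = -4066/(-4673) - 2721/3989 = -4066*(-1/4673) - 2721*1/3989 = 4066/4673 - 2721/3989 = 3504041/18640597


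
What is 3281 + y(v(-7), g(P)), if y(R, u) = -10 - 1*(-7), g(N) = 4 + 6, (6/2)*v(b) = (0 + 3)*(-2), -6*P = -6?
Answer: 3278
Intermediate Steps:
P = 1 (P = -⅙*(-6) = 1)
v(b) = -2 (v(b) = ((0 + 3)*(-2))/3 = (3*(-2))/3 = (⅓)*(-6) = -2)
g(N) = 10
y(R, u) = -3 (y(R, u) = -10 + 7 = -3)
3281 + y(v(-7), g(P)) = 3281 - 3 = 3278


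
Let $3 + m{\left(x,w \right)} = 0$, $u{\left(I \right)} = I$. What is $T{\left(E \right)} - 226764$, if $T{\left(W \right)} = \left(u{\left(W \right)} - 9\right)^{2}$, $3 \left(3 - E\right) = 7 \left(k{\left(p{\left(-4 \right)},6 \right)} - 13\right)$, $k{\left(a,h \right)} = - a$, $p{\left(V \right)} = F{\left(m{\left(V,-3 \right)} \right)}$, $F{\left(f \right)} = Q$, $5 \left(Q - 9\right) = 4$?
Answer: $- \frac{5613404}{25} \approx -2.2454 \cdot 10^{5}$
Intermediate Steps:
$Q = \frac{49}{5}$ ($Q = 9 + \frac{1}{5} \cdot 4 = 9 + \frac{4}{5} = \frac{49}{5} \approx 9.8$)
$m{\left(x,w \right)} = -3$ ($m{\left(x,w \right)} = -3 + 0 = -3$)
$F{\left(f \right)} = \frac{49}{5}$
$p{\left(V \right)} = \frac{49}{5}$
$E = \frac{281}{5}$ ($E = 3 - \frac{7 \left(\left(-1\right) \frac{49}{5} - 13\right)}{3} = 3 - \frac{7 \left(- \frac{49}{5} - 13\right)}{3} = 3 - \frac{7 \left(- \frac{114}{5}\right)}{3} = 3 - - \frac{266}{5} = 3 + \frac{266}{5} = \frac{281}{5} \approx 56.2$)
$T{\left(W \right)} = \left(-9 + W\right)^{2}$ ($T{\left(W \right)} = \left(W - 9\right)^{2} = \left(-9 + W\right)^{2}$)
$T{\left(E \right)} - 226764 = \left(-9 + \frac{281}{5}\right)^{2} - 226764 = \left(\frac{236}{5}\right)^{2} - 226764 = \frac{55696}{25} - 226764 = - \frac{5613404}{25}$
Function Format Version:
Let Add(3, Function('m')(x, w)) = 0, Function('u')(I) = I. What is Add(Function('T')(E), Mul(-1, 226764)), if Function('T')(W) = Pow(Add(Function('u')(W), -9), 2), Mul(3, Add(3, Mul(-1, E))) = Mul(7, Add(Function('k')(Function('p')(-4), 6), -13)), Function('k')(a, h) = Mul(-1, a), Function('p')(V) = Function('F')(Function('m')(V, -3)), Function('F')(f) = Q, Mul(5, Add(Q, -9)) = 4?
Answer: Rational(-5613404, 25) ≈ -2.2454e+5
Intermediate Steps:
Q = Rational(49, 5) (Q = Add(9, Mul(Rational(1, 5), 4)) = Add(9, Rational(4, 5)) = Rational(49, 5) ≈ 9.8000)
Function('m')(x, w) = -3 (Function('m')(x, w) = Add(-3, 0) = -3)
Function('F')(f) = Rational(49, 5)
Function('p')(V) = Rational(49, 5)
E = Rational(281, 5) (E = Add(3, Mul(Rational(-1, 3), Mul(7, Add(Mul(-1, Rational(49, 5)), -13)))) = Add(3, Mul(Rational(-1, 3), Mul(7, Add(Rational(-49, 5), -13)))) = Add(3, Mul(Rational(-1, 3), Mul(7, Rational(-114, 5)))) = Add(3, Mul(Rational(-1, 3), Rational(-798, 5))) = Add(3, Rational(266, 5)) = Rational(281, 5) ≈ 56.200)
Function('T')(W) = Pow(Add(-9, W), 2) (Function('T')(W) = Pow(Add(W, -9), 2) = Pow(Add(-9, W), 2))
Add(Function('T')(E), Mul(-1, 226764)) = Add(Pow(Add(-9, Rational(281, 5)), 2), Mul(-1, 226764)) = Add(Pow(Rational(236, 5), 2), -226764) = Add(Rational(55696, 25), -226764) = Rational(-5613404, 25)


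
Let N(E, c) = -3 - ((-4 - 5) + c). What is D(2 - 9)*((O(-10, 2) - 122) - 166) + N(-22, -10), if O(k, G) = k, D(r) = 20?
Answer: -5944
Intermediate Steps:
N(E, c) = 6 - c (N(E, c) = -3 - (-9 + c) = -3 + (9 - c) = 6 - c)
D(2 - 9)*((O(-10, 2) - 122) - 166) + N(-22, -10) = 20*((-10 - 122) - 166) + (6 - 1*(-10)) = 20*(-132 - 166) + (6 + 10) = 20*(-298) + 16 = -5960 + 16 = -5944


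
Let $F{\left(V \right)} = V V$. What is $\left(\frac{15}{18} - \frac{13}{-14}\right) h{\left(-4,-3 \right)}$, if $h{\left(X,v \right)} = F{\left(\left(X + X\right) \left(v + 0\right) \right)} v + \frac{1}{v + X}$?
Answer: $- \frac{447589}{147} \approx -3044.8$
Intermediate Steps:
$F{\left(V \right)} = V^{2}$
$h{\left(X,v \right)} = \frac{1}{X + v} + 4 X^{2} v^{3}$ ($h{\left(X,v \right)} = \left(\left(X + X\right) \left(v + 0\right)\right)^{2} v + \frac{1}{v + X} = \left(2 X v\right)^{2} v + \frac{1}{X + v} = 4 X^{2} v^{2} v + \frac{1}{X + v} = 4 X^{2} v^{3} + \frac{1}{X + v} = \frac{1}{X + v} + 4 X^{2} v^{3}$)
$\left(\frac{15}{18} - \frac{13}{-14}\right) h{\left(-4,-3 \right)} = \left(\frac{15}{18} - \frac{13}{-14}\right) \frac{1 + 4 \left(-4\right)^{2} \left(-3\right)^{4} + 4 \left(-4\right)^{3} \left(-3\right)^{3}}{-4 - 3} = \left(15 \cdot \frac{1}{18} - - \frac{13}{14}\right) \frac{1 + 4 \cdot 16 \cdot 81 + 4 \left(-64\right) \left(-27\right)}{-7} = \left(\frac{5}{6} + \frac{13}{14}\right) \left(- \frac{1 + 5184 + 6912}{7}\right) = \frac{37 \left(\left(- \frac{1}{7}\right) 12097\right)}{21} = \frac{37}{21} \left(- \frac{12097}{7}\right) = - \frac{447589}{147}$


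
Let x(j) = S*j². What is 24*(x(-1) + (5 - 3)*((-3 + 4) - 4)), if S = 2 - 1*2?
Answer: -144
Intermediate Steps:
S = 0 (S = 2 - 2 = 0)
x(j) = 0 (x(j) = 0*j² = 0)
24*(x(-1) + (5 - 3)*((-3 + 4) - 4)) = 24*(0 + (5 - 3)*((-3 + 4) - 4)) = 24*(0 + 2*(1 - 4)) = 24*(0 + 2*(-3)) = 24*(0 - 6) = 24*(-6) = -144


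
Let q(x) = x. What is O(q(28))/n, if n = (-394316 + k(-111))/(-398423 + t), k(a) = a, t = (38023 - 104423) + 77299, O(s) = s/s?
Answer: 387524/394427 ≈ 0.98250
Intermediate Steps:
O(s) = 1
t = 10899 (t = -66400 + 77299 = 10899)
n = 394427/387524 (n = (-394316 - 111)/(-398423 + 10899) = -394427/(-387524) = -394427*(-1/387524) = 394427/387524 ≈ 1.0178)
O(q(28))/n = 1/(394427/387524) = 1*(387524/394427) = 387524/394427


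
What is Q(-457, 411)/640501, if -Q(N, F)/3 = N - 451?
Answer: 2724/640501 ≈ 0.0042529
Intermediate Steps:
Q(N, F) = 1353 - 3*N (Q(N, F) = -3*(N - 451) = -3*(-451 + N) = 1353 - 3*N)
Q(-457, 411)/640501 = (1353 - 3*(-457))/640501 = (1353 + 1371)*(1/640501) = 2724*(1/640501) = 2724/640501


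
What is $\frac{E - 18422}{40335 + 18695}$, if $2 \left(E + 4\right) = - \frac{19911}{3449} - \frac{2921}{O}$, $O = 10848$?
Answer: $- \frac{1379034509761}{4417185621120} \approx -0.3122$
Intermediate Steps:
$E = - \frac{525387073}{74829504}$ ($E = -4 + \frac{- \frac{19911}{3449} - \frac{2921}{10848}}{2} = -4 + \frac{1}{2} \left(- \frac{226069057}{37414752}\right) = -4 - \frac{226069057}{74829504} = - \frac{525387073}{74829504} \approx -7.0211$)
$\frac{E - 18422}{40335 + 18695} = \frac{- \frac{525387073}{74829504} - 18422}{40335 + 18695} = - \frac{1379034509761}{74829504 \cdot 59030} = \left(- \frac{1379034509761}{74829504}\right) \frac{1}{59030} = - \frac{1379034509761}{4417185621120}$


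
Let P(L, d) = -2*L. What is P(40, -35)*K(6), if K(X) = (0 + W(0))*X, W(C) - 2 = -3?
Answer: 480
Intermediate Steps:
W(C) = -1 (W(C) = 2 - 3 = -1)
K(X) = -X (K(X) = (0 - 1)*X = -X)
P(40, -35)*K(6) = (-2*40)*(-1*6) = -80*(-6) = 480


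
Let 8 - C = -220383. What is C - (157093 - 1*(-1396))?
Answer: 61902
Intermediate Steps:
C = 220391 (C = 8 - 1*(-220383) = 8 + 220383 = 220391)
C - (157093 - 1*(-1396)) = 220391 - (157093 - 1*(-1396)) = 220391 - (157093 + 1396) = 220391 - 1*158489 = 220391 - 158489 = 61902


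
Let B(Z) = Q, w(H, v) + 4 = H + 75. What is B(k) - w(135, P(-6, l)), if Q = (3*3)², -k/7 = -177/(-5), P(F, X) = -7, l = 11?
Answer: -125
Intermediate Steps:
w(H, v) = 71 + H (w(H, v) = -4 + (H + 75) = -4 + (75 + H) = 71 + H)
k = -1239/5 (k = -(-1239)/(-5) = -(-1239)*(-1)/5 = -7*177/5 = -1239/5 ≈ -247.80)
Q = 81 (Q = 9² = 81)
B(Z) = 81
B(k) - w(135, P(-6, l)) = 81 - (71 + 135) = 81 - 1*206 = 81 - 206 = -125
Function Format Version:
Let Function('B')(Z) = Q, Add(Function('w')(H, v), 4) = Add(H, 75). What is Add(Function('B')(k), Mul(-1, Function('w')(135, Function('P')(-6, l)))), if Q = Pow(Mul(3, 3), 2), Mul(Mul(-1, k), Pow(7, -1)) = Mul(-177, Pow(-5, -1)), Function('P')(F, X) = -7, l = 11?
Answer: -125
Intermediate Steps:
Function('w')(H, v) = Add(71, H) (Function('w')(H, v) = Add(-4, Add(H, 75)) = Add(-4, Add(75, H)) = Add(71, H))
k = Rational(-1239, 5) (k = Mul(-7, Mul(-177, Pow(-5, -1))) = Mul(-7, Mul(-177, Rational(-1, 5))) = Mul(-7, Rational(177, 5)) = Rational(-1239, 5) ≈ -247.80)
Q = 81 (Q = Pow(9, 2) = 81)
Function('B')(Z) = 81
Add(Function('B')(k), Mul(-1, Function('w')(135, Function('P')(-6, l)))) = Add(81, Mul(-1, Add(71, 135))) = Add(81, Mul(-1, 206)) = Add(81, -206) = -125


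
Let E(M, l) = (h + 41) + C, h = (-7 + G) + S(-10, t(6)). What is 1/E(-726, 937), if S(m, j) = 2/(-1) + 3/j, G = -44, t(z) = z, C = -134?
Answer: -2/291 ≈ -0.0068729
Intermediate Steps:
S(m, j) = -2 + 3/j (S(m, j) = 2*(-1) + 3/j = -2 + 3/j)
h = -105/2 (h = (-7 - 44) + (-2 + 3/6) = -51 + (-2 + 3*(⅙)) = -51 + (-2 + ½) = -51 - 3/2 = -105/2 ≈ -52.500)
E(M, l) = -291/2 (E(M, l) = (-105/2 + 41) - 134 = -23/2 - 134 = -291/2)
1/E(-726, 937) = 1/(-291/2) = -2/291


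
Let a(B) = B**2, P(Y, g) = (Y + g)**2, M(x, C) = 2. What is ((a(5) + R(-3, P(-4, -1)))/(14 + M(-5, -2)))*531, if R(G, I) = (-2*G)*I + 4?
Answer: 95049/16 ≈ 5940.6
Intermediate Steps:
R(G, I) = 4 - 2*G*I (R(G, I) = -2*G*I + 4 = 4 - 2*G*I)
((a(5) + R(-3, P(-4, -1)))/(14 + M(-5, -2)))*531 = ((5**2 + (4 - 2*(-3)*(-4 - 1)**2))/(14 + 2))*531 = ((25 + (4 - 2*(-3)*(-5)**2))/16)*531 = ((25 + (4 - 2*(-3)*25))*(1/16))*531 = ((25 + (4 + 150))*(1/16))*531 = ((25 + 154)*(1/16))*531 = (179*(1/16))*531 = (179/16)*531 = 95049/16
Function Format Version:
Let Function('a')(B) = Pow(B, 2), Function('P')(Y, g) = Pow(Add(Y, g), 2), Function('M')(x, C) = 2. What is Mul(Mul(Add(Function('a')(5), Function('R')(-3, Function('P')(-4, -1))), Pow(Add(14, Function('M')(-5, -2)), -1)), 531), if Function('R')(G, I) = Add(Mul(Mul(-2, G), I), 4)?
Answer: Rational(95049, 16) ≈ 5940.6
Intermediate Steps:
Function('R')(G, I) = Add(4, Mul(-2, G, I)) (Function('R')(G, I) = Add(Mul(-2, G, I), 4) = Add(4, Mul(-2, G, I)))
Mul(Mul(Add(Function('a')(5), Function('R')(-3, Function('P')(-4, -1))), Pow(Add(14, Function('M')(-5, -2)), -1)), 531) = Mul(Mul(Add(Pow(5, 2), Add(4, Mul(-2, -3, Pow(Add(-4, -1), 2)))), Pow(Add(14, 2), -1)), 531) = Mul(Mul(Add(25, Add(4, Mul(-2, -3, Pow(-5, 2)))), Pow(16, -1)), 531) = Mul(Mul(Add(25, Add(4, Mul(-2, -3, 25))), Rational(1, 16)), 531) = Mul(Mul(Add(25, Add(4, 150)), Rational(1, 16)), 531) = Mul(Mul(Add(25, 154), Rational(1, 16)), 531) = Mul(Mul(179, Rational(1, 16)), 531) = Mul(Rational(179, 16), 531) = Rational(95049, 16)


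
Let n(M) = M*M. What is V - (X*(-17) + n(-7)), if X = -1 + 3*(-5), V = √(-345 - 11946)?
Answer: -321 + I*√12291 ≈ -321.0 + 110.86*I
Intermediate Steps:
n(M) = M²
V = I*√12291 (V = √(-12291) = I*√12291 ≈ 110.86*I)
X = -16 (X = -1 - 15 = -16)
V - (X*(-17) + n(-7)) = I*√12291 - (-16*(-17) + (-7)²) = I*√12291 - (272 + 49) = I*√12291 - 1*321 = I*√12291 - 321 = -321 + I*√12291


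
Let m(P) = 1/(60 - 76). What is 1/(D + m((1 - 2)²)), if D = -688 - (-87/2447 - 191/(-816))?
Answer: -998376/687143279 ≈ -0.0014529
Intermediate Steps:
m(P) = -1/16 (m(P) = 1/(-16) = -1/16)
D = -1374161761/1996752 (D = -688 - (-87*1/2447 - 191*(-1/816)) = -688 - (-87/2447 + 191/816) = -688 - 1*396385/1996752 = -688 - 396385/1996752 = -1374161761/1996752 ≈ -688.20)
1/(D + m((1 - 2)²)) = 1/(-1374161761/1996752 - 1/16) = 1/(-687143279/998376) = -998376/687143279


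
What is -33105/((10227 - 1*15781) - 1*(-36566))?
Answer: -33105/31012 ≈ -1.0675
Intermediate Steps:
-33105/((10227 - 1*15781) - 1*(-36566)) = -33105/((10227 - 15781) + 36566) = -33105/(-5554 + 36566) = -33105/31012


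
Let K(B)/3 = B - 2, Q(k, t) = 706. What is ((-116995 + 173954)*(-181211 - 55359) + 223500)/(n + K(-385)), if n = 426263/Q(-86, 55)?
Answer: 9513044393780/393403 ≈ 2.4181e+7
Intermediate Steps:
K(B) = -6 + 3*B (K(B) = 3*(B - 2) = 3*(-2 + B) = -6 + 3*B)
n = 426263/706 ≈ 603.77
((-116995 + 173954)*(-181211 - 55359) + 223500)/(n + K(-385)) = ((-116995 + 173954)*(-181211 - 55359) + 223500)/(426263/706 + (-6 + 3*(-385))) = (56959*(-236570) + 223500)/(426263/706 + (-6 - 1155)) = (-13474790630 + 223500)/(426263/706 - 1161) = -13474567130/(-393403/706) = -13474567130*(-706/393403) = 9513044393780/393403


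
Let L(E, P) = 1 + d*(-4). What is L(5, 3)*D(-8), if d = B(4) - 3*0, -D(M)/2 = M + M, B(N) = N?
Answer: -480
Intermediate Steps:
D(M) = -4*M (D(M) = -2*(M + M) = -4*M)
d = 4 (d = 4 - 3*0 = 4 + 0 = 4)
L(E, P) = -15 (L(E, P) = 1 + 4*(-4) = 1 - 16 = -15)
L(5, 3)*D(-8) = -(-60)*(-8) = -15*32 = -480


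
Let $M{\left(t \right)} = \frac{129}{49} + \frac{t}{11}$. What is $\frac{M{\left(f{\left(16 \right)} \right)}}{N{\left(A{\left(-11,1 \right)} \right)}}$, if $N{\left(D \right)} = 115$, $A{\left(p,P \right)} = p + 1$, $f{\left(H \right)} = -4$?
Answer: $\frac{1223}{61985} \approx 0.019731$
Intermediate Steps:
$A{\left(p,P \right)} = 1 + p$
$M{\left(t \right)} = \frac{129}{49} + \frac{t}{11}$ ($M{\left(t \right)} = 129 \cdot \frac{1}{49} + t \frac{1}{11} = \frac{129}{49} + \frac{t}{11}$)
$\frac{M{\left(f{\left(16 \right)} \right)}}{N{\left(A{\left(-11,1 \right)} \right)}} = \frac{\frac{129}{49} + \frac{1}{11} \left(-4\right)}{115} = \left(\frac{129}{49} - \frac{4}{11}\right) \frac{1}{115} = \frac{1223}{539} \cdot \frac{1}{115} = \frac{1223}{61985}$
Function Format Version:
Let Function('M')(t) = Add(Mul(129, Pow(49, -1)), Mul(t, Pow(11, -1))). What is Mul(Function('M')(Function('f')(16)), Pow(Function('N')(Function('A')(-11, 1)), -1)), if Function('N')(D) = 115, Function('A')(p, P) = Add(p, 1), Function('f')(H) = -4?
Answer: Rational(1223, 61985) ≈ 0.019731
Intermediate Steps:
Function('A')(p, P) = Add(1, p)
Function('M')(t) = Add(Rational(129, 49), Mul(Rational(1, 11), t)) (Function('M')(t) = Add(Mul(129, Rational(1, 49)), Mul(t, Rational(1, 11))) = Add(Rational(129, 49), Mul(Rational(1, 11), t)))
Mul(Function('M')(Function('f')(16)), Pow(Function('N')(Function('A')(-11, 1)), -1)) = Mul(Add(Rational(129, 49), Mul(Rational(1, 11), -4)), Pow(115, -1)) = Mul(Add(Rational(129, 49), Rational(-4, 11)), Rational(1, 115)) = Mul(Rational(1223, 539), Rational(1, 115)) = Rational(1223, 61985)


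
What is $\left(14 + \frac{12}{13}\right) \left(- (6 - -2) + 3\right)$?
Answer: $- \frac{970}{13} \approx -74.615$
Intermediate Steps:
$\left(14 + \frac{12}{13}\right) \left(- (6 - -2) + 3\right) = \left(14 + 12 \cdot \frac{1}{13}\right) \left(- (6 + 2) + 3\right) = \left(14 + \frac{12}{13}\right) \left(\left(-1\right) 8 + 3\right) = \frac{194 \left(-8 + 3\right)}{13} = \frac{194}{13} \left(-5\right) = - \frac{970}{13}$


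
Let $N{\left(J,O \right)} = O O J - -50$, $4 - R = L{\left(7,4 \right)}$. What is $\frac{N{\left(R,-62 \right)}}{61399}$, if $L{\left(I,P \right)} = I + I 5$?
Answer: $- \frac{146022}{61399} \approx -2.3782$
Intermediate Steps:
$L{\left(I,P \right)} = 6 I$ ($L{\left(I,P \right)} = I + 5 I = 6 I$)
$R = -38$ ($R = 4 - 6 \cdot 7 = 4 - 42 = -38$)
$N{\left(J,O \right)} = 50 + J O^{2}$ ($N{\left(J,O \right)} = O^{2} J + 50 = J O^{2} + 50 = 50 + J O^{2}$)
$\frac{N{\left(R,-62 \right)}}{61399} = \frac{50 - 38 \left(-62\right)^{2}}{61399} = \left(50 - 146072\right) \frac{1}{61399} = \left(-146022\right) \frac{1}{61399} = - \frac{146022}{61399}$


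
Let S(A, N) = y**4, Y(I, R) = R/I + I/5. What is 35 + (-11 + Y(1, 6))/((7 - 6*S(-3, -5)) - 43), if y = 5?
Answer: 110429/3155 ≈ 35.001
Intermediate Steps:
Y(I, R) = I/5 + R/I (Y(I, R) = R/I + I*(1/5) = R/I + I/5 = I/5 + R/I)
S(A, N) = 625 (S(A, N) = 5**4 = 625)
35 + (-11 + Y(1, 6))/((7 - 6*S(-3, -5)) - 43) = 35 + (-11 + ((1/5)*1 + 6/1))/((7 - 6*625) - 43) = 35 + (-11 + (1/5 + 6*1))/((7 - 3750) - 43) = 35 + (-11 + (1/5 + 6))/(-3743 - 43) = 35 + (-11 + 31/5)/(-3786) = 35 - 1/3786*(-24/5) = 35 + 4/3155 = 110429/3155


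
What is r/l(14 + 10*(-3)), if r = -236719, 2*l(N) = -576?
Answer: 236719/288 ≈ 821.94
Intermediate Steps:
l(N) = -288 (l(N) = (½)*(-576) = -288)
r/l(14 + 10*(-3)) = -236719/(-288) = -236719*(-1/288) = 236719/288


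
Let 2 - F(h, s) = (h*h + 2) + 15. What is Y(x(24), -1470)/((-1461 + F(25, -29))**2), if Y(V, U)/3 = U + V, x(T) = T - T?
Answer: -4410/4414201 ≈ -0.00099905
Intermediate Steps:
x(T) = 0
Y(V, U) = 3*U + 3*V (Y(V, U) = 3*(U + V) = 3*U + 3*V)
F(h, s) = -15 - h**2 (F(h, s) = 2 - ((h*h + 2) + 15) = 2 - ((h**2 + 2) + 15) = 2 - ((2 + h**2) + 15) = 2 - (17 + h**2) = 2 + (-17 - h**2) = -15 - h**2)
Y(x(24), -1470)/((-1461 + F(25, -29))**2) = (3*(-1470) + 3*0)/((-1461 + (-15 - 1*25**2))**2) = (-4410 + 0)/((-1461 + (-15 - 1*625))**2) = -4410/(-1461 + (-15 - 625))**2 = -4410/(-1461 - 640)**2 = -4410/((-2101)**2) = -4410/4414201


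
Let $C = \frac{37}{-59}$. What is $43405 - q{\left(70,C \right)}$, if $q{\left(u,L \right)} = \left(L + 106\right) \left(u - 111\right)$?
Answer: $\frac{2815792}{59} \approx 47725.0$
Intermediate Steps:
$C = - \frac{37}{59}$ ($C = 37 \left(- \frac{1}{59}\right) = - \frac{37}{59} \approx -0.62712$)
$q{\left(u,L \right)} = \left(-111 + u\right) \left(106 + L\right)$ ($q{\left(u,L \right)} = \left(106 + L\right) \left(-111 + u\right) = \left(-111 + u\right) \left(106 + L\right)$)
$43405 - q{\left(70,C \right)} = 43405 - \left(-11766 - - \frac{4107}{59} + 106 \cdot 70 - \frac{2590}{59}\right) = 43405 - \left(-11766 + \frac{4107}{59} + 7420 - \frac{2590}{59}\right) = 43405 - - \frac{254897}{59} = 43405 + \frac{254897}{59} = \frac{2815792}{59}$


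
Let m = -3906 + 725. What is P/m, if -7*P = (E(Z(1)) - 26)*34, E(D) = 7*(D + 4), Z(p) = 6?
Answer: 1496/22267 ≈ 0.067185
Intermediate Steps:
m = -3181
E(D) = 28 + 7*D (E(D) = 7*(4 + D) = 28 + 7*D)
P = -1496/7 (P = -((28 + 7*6) - 26)*34/7 = -((28 + 42) - 26)*34/7 = -(70 - 26)*34/7 = -44*34/7 = -⅐*1496 = -1496/7 ≈ -213.71)
P/m = -1496/7/(-3181) = -1496/7*(-1/3181) = 1496/22267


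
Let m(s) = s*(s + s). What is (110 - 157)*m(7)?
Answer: -4606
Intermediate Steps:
m(s) = 2*s**2 (m(s) = s*(2*s) = 2*s**2)
(110 - 157)*m(7) = (110 - 157)*(2*7**2) = -94*49 = -47*98 = -4606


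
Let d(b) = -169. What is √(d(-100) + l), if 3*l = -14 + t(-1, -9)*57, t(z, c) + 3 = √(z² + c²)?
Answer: √(-2076 + 171*√82)/3 ≈ 7.656*I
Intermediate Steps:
t(z, c) = -3 + √(c² + z²) (t(z, c) = -3 + √(z² + c²) = -3 + √(c² + z²))
l = -185/3 + 19*√82 (l = (-14 + (-3 + √((-9)² + (-1)²))*57)/3 = (-14 + (-3 + √(81 + 1))*57)/3 = (-14 + (-3 + √82)*57)/3 = (-14 + (-171 + 57*√82))/3 = (-185 + 57*√82)/3 = -185/3 + 19*√82 ≈ 110.39)
√(d(-100) + l) = √(-169 + (-185/3 + 19*√82)) = √(-692/3 + 19*√82)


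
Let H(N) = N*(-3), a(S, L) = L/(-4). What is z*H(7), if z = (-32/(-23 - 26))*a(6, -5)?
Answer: -120/7 ≈ -17.143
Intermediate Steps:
a(S, L) = -L/4 (a(S, L) = L*(-¼) = -L/4)
H(N) = -3*N
z = 40/49 (z = (-32/(-23 - 26))*(-¼*(-5)) = -32/(-49)*(5/4) = -32*(-1/49)*(5/4) = (32/49)*(5/4) = 40/49 ≈ 0.81633)
z*H(7) = 40*(-3*7)/49 = (40/49)*(-21) = -120/7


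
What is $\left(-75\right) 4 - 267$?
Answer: $-567$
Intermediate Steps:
$\left(-75\right) 4 - 267 = -300 - 267 = -567$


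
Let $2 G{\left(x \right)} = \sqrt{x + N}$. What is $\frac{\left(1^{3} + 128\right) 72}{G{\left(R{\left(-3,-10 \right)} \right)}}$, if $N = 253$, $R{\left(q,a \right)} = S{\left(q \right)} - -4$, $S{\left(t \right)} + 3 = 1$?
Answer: $\frac{6192 \sqrt{255}}{85} \approx 1163.3$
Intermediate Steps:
$S{\left(t \right)} = -2$ ($S{\left(t \right)} = -3 + 1 = -2$)
$R{\left(q,a \right)} = 2$ ($R{\left(q,a \right)} = -2 - -4 = -2 + 4 = 2$)
$G{\left(x \right)} = \frac{\sqrt{253 + x}}{2}$ ($G{\left(x \right)} = \frac{\sqrt{x + 253}}{2} = \frac{\sqrt{253 + x}}{2}$)
$\frac{\left(1^{3} + 128\right) 72}{G{\left(R{\left(-3,-10 \right)} \right)}} = \frac{\left(1^{3} + 128\right) 72}{\frac{1}{2} \sqrt{253 + 2}} = \frac{\left(1 + 128\right) 72}{\frac{1}{2} \sqrt{255}} = 129 \cdot 72 \frac{2 \sqrt{255}}{255} = 9288 \frac{2 \sqrt{255}}{255} = \frac{6192 \sqrt{255}}{85}$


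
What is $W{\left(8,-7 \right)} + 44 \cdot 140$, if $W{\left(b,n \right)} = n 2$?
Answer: $6146$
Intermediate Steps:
$W{\left(b,n \right)} = 2 n$
$W{\left(8,-7 \right)} + 44 \cdot 140 = 2 \left(-7\right) + 44 \cdot 140 = -14 + 6160 = 6146$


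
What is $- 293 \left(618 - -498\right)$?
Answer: $-326988$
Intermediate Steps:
$- 293 \left(618 - -498\right) = - 293 \left(618 + 498\right) = \left(-293\right) 1116 = -326988$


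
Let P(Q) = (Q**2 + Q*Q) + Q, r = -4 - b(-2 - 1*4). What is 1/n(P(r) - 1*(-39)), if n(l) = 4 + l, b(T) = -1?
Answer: 1/58 ≈ 0.017241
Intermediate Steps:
r = -3 (r = -4 - 1*(-1) = -4 + 1 = -3)
P(Q) = Q + 2*Q**2 (P(Q) = (Q**2 + Q**2) + Q = 2*Q**2 + Q = Q + 2*Q**2)
1/n(P(r) - 1*(-39)) = 1/(4 + (-3*(1 + 2*(-3)) - 1*(-39))) = 1/(4 + (-3*(1 - 6) + 39)) = 1/(4 + (-3*(-5) + 39)) = 1/(4 + (15 + 39)) = 1/(4 + 54) = 1/58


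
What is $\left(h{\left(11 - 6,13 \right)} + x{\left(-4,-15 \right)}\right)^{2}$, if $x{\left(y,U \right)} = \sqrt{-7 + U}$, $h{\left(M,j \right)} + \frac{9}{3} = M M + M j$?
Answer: $\left(87 + i \sqrt{22}\right)^{2} \approx 7547.0 + 816.13 i$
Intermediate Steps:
$h{\left(M,j \right)} = -3 + M^{2} + M j$ ($h{\left(M,j \right)} = -3 + \left(M M + M j\right) = -3 + \left(M^{2} + M j\right) = -3 + M^{2} + M j$)
$\left(h{\left(11 - 6,13 \right)} + x{\left(-4,-15 \right)}\right)^{2} = \left(\left(-3 + \left(11 - 6\right)^{2} + \left(11 - 6\right) 13\right) + \sqrt{-7 - 15}\right)^{2} = \left(\left(-3 + \left(11 - 6\right)^{2} + \left(11 - 6\right) 13\right) + \sqrt{-22}\right)^{2} = \left(\left(-3 + 5^{2} + 5 \cdot 13\right) + i \sqrt{22}\right)^{2} = \left(\left(-3 + 25 + 65\right) + i \sqrt{22}\right)^{2} = \left(87 + i \sqrt{22}\right)^{2}$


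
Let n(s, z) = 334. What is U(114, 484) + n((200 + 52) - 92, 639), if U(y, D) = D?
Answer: 818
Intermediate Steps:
U(114, 484) + n((200 + 52) - 92, 639) = 484 + 334 = 818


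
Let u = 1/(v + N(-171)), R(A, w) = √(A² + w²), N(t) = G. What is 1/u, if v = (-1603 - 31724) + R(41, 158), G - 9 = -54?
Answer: -33372 + 73*√5 ≈ -33209.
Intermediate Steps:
G = -45 (G = 9 - 54 = -45)
N(t) = -45
v = -33327 + 73*√5 (v = (-1603 - 31724) + √(41² + 158²) = -33327 + √(1681 + 24964) = -33327 + √26645 = -33327 + 73*√5 ≈ -33164.)
u = 1/(-33372 + 73*√5) (u = 1/((-33327 + 73*√5) - 45) = 1/(-33372 + 73*√5) ≈ -3.0113e-5)
1/u = 1/(-33372/1113663739 - 73*√5/1113663739)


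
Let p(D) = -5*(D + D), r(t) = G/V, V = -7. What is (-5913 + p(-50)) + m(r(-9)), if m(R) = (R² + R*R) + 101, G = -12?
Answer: -260000/49 ≈ -5306.1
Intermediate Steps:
r(t) = 12/7 (r(t) = -12/(-7) = -12*(-⅐) = 12/7)
p(D) = -10*D
m(R) = 101 + 2*R² (m(R) = (R² + R²) + 101 = 2*R² + 101 = 101 + 2*R²)
(-5913 + p(-50)) + m(r(-9)) = (-5913 - 10*(-50)) + (101 + 2*(12/7)²) = (-5913 + 500) + (101 + 2*(144/49)) = -5413 + (101 + 288/49) = -5413 + 5237/49 = -260000/49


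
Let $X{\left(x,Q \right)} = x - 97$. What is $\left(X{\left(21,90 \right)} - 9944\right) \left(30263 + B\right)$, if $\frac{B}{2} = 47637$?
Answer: $-1257880740$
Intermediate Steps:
$B = 95274$ ($B = 2 \cdot 47637 = 95274$)
$X{\left(x,Q \right)} = -97 + x$
$\left(X{\left(21,90 \right)} - 9944\right) \left(30263 + B\right) = \left(\left(-97 + 21\right) - 9944\right) \left(30263 + 95274\right) = \left(-76 - 9944\right) 125537 = \left(-10020\right) 125537 = -1257880740$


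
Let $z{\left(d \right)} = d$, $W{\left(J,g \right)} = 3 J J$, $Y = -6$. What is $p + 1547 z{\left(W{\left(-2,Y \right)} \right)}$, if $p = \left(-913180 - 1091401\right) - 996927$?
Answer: $-2982944$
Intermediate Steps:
$p = -3001508$ ($p = -2004581 - 996927 = -3001508$)
$W{\left(J,g \right)} = 3 J^{2}$
$p + 1547 z{\left(W{\left(-2,Y \right)} \right)} = -3001508 + 1547 \cdot 3 \left(-2\right)^{2} = -3001508 + 1547 \cdot 3 \cdot 4 = -3001508 + 1547 \cdot 12 = -3001508 + 18564 = -2982944$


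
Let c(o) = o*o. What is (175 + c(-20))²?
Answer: 330625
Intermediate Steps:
c(o) = o²
(175 + c(-20))² = (175 + (-20)²)² = (175 + 400)² = 575² = 330625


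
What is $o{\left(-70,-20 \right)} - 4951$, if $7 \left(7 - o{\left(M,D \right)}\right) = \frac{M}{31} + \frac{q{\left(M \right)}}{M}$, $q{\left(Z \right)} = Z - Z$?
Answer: $- \frac{153254}{31} \approx -4943.7$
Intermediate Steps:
$q{\left(Z \right)} = 0$
$o{\left(M,D \right)} = 7 - \frac{M}{217}$ ($o{\left(M,D \right)} = 7 - \frac{\frac{M}{31} + \frac{0}{M}}{7} = 7 - \frac{M \frac{1}{31} + 0}{7} = 7 - \frac{\frac{M}{31} + 0}{7} = 7 - \frac{\frac{1}{31} M}{7} = 7 - \frac{M}{217}$)
$o{\left(-70,-20 \right)} - 4951 = \left(7 - - \frac{10}{31}\right) - 4951 = \left(7 + \frac{10}{31}\right) - 4951 = \frac{227}{31} - 4951 = - \frac{153254}{31}$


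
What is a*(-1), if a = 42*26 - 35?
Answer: -1057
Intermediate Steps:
a = 1057 (a = 1092 - 35 = 1057)
a*(-1) = 1057*(-1) = -1057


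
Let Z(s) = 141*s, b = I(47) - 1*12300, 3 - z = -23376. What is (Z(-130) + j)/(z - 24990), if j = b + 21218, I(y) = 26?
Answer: 9386/1611 ≈ 5.8262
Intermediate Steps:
z = 23379 (z = 3 - 1*(-23376) = 3 + 23376 = 23379)
b = -12274 (b = 26 - 1*12300 = 26 - 12300 = -12274)
j = 8944 (j = -12274 + 21218 = 8944)
(Z(-130) + j)/(z - 24990) = (141*(-130) + 8944)/(23379 - 24990) = (-18330 + 8944)/(-1611) = -9386*(-1/1611) = 9386/1611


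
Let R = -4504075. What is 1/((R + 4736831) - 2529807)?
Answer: -1/2297051 ≈ -4.3534e-7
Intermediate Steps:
1/((R + 4736831) - 2529807) = 1/((-4504075 + 4736831) - 2529807) = 1/(232756 - 2529807) = 1/(-2297051) = -1/2297051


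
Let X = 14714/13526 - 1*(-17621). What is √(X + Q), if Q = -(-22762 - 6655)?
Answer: √2151481748813/6763 ≈ 216.89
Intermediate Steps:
X = 119178180/6763 (X = 14714*(1/13526) + 17621 = 7357/6763 + 17621 = 119178180/6763 ≈ 17622.)
Q = 29417 (Q = -1*(-29417) = 29417)
√(X + Q) = √(119178180/6763 + 29417) = √(318125351/6763) = √2151481748813/6763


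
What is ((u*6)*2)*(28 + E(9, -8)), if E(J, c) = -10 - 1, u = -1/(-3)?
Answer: 68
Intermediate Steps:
u = 1/3 (u = -1*(-1/3) = 1/3 ≈ 0.33333)
E(J, c) = -11
((u*6)*2)*(28 + E(9, -8)) = (((1/3)*6)*2)*(28 - 11) = (2*2)*17 = 4*17 = 68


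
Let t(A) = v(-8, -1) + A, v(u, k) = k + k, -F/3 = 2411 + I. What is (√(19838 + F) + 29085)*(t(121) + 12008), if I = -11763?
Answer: 352713795 + 12127*√47894 ≈ 3.5537e+8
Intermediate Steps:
F = 28056 (F = -3*(2411 - 11763) = -3*(-9352) = 28056)
v(u, k) = 2*k
t(A) = -2 + A (t(A) = 2*(-1) + A = -2 + A)
(√(19838 + F) + 29085)*(t(121) + 12008) = (√(19838 + 28056) + 29085)*((-2 + 121) + 12008) = (√47894 + 29085)*(119 + 12008) = (29085 + √47894)*12127 = 352713795 + 12127*√47894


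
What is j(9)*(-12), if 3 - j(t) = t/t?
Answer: -24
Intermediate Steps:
j(t) = 2 (j(t) = 3 - t/t = 3 - 1*1 = 3 - 1 = 2)
j(9)*(-12) = 2*(-12) = -24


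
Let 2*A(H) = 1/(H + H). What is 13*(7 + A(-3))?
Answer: 1079/12 ≈ 89.917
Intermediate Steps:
A(H) = 1/(4*H) (A(H) = 1/(2*(H + H)) = 1/(2*((2*H))) = (1/(2*H))/2 = 1/(4*H))
13*(7 + A(-3)) = 13*(7 + (¼)/(-3)) = 13*(7 + (¼)*(-⅓)) = 13*(7 - 1/12) = 13*(83/12) = 1079/12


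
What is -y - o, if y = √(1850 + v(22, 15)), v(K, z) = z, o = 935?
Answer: -935 - √1865 ≈ -978.19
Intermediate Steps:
y = √1865 (y = √(1850 + 15) = √1865 ≈ 43.186)
-y - o = -√1865 - 1*935 = -√1865 - 935 = -935 - √1865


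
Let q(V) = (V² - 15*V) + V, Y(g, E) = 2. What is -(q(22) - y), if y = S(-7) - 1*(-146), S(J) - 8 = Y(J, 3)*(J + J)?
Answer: -50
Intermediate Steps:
S(J) = 8 + 4*J (S(J) = 8 + 2*(J + J) = 8 + 2*(2*J) = 8 + 4*J)
q(V) = V² - 14*V
y = 126 (y = (8 + 4*(-7)) - 1*(-146) = (8 - 28) + 146 = -20 + 146 = 126)
-(q(22) - y) = -(22*(-14 + 22) - 1*126) = -(22*8 - 126) = -(176 - 126) = -1*50 = -50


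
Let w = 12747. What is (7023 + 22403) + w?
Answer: 42173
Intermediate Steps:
(7023 + 22403) + w = (7023 + 22403) + 12747 = 29426 + 12747 = 42173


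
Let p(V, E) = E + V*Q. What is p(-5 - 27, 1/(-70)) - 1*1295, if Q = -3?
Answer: -83931/70 ≈ -1199.0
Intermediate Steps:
p(V, E) = E - 3*V (p(V, E) = E + V*(-3) = E - 3*V)
p(-5 - 27, 1/(-70)) - 1*1295 = (1/(-70) - 3*(-5 - 27)) - 1*1295 = (-1/70 - 3*(-32)) - 1295 = (-1/70 + 96) - 1295 = 6719/70 - 1295 = -83931/70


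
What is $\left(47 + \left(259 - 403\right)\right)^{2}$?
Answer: $9409$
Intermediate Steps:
$\left(47 + \left(259 - 403\right)\right)^{2} = \left(47 - 144\right)^{2} = \left(-97\right)^{2} = 9409$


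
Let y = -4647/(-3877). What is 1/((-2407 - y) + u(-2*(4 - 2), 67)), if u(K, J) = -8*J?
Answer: -3877/11414658 ≈ -0.00033965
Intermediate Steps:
y = 4647/3877 (y = -4647*(-1/3877) = 4647/3877 ≈ 1.1986)
1/((-2407 - y) + u(-2*(4 - 2), 67)) = 1/((-2407 - 1*4647/3877) - 8*67) = 1/((-2407 - 4647/3877) - 536) = 1/(-9336586/3877 - 536) = 1/(-11414658/3877) = -3877/11414658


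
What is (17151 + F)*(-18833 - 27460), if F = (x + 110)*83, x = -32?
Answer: -1093672125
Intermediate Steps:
F = 6474 (F = (-32 + 110)*83 = 78*83 = 6474)
(17151 + F)*(-18833 - 27460) = (17151 + 6474)*(-18833 - 27460) = 23625*(-46293) = -1093672125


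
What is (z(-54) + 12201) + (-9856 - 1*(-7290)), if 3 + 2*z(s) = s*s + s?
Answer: 22129/2 ≈ 11065.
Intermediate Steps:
z(s) = -3/2 + s/2 + s**2/2 (z(s) = -3/2 + (s*s + s)/2 = -3/2 + (s**2 + s)/2 = -3/2 + (s + s**2)/2 = -3/2 + (s/2 + s**2/2) = -3/2 + s/2 + s**2/2)
(z(-54) + 12201) + (-9856 - 1*(-7290)) = ((-3/2 + (1/2)*(-54) + (1/2)*(-54)**2) + 12201) + (-9856 - 1*(-7290)) = ((-3/2 - 27 + (1/2)*2916) + 12201) + (-9856 + 7290) = ((-3/2 - 27 + 1458) + 12201) - 2566 = (2859/2 + 12201) - 2566 = 27261/2 - 2566 = 22129/2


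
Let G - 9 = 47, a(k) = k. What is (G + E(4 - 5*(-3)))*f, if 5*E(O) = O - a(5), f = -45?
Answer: -2646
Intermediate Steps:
G = 56 (G = 9 + 47 = 56)
E(O) = -1 + O/5 (E(O) = (O - 1*5)/5 = (O - 5)/5 = (-5 + O)/5 = -1 + O/5)
(G + E(4 - 5*(-3)))*f = (56 + (-1 + (4 - 5*(-3))/5))*(-45) = (56 + (-1 + (4 + 15)/5))*(-45) = (56 + (-1 + (1/5)*19))*(-45) = (56 + (-1 + 19/5))*(-45) = (56 + 14/5)*(-45) = (294/5)*(-45) = -2646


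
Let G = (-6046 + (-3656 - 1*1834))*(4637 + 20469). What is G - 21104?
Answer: -289643920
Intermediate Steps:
G = -289622816 (G = (-6046 + (-3656 - 1834))*25106 = (-6046 - 5490)*25106 = -11536*25106 = -289622816)
G - 21104 = -289622816 - 21104 = -289643920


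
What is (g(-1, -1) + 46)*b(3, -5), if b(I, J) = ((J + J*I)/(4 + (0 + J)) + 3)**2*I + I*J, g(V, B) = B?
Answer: 70740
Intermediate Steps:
b(I, J) = I*J + I*(3 + (J + I*J)/(4 + J))**2 (b(I, J) = ((J + I*J)/(4 + J) + 3)**2*I + I*J = (3 + (J + I*J)/(4 + J))**2*I + I*J = I*(3 + (J + I*J)/(4 + J))**2 + I*J = I*J + I*(3 + (J + I*J)/(4 + J))**2)
(g(-1, -1) + 46)*b(3, -5) = (-1 + 46)*(3*(-5) + 3*(12 + 4*(-5) + 3*(-5))**2/(4 - 5)**2) = 45*(-15 + 3*(12 - 20 - 15)**2/(-1)**2) = 45*(-15 + 3*1*(-23)**2) = 45*(-15 + 3*1*529) = 45*(-15 + 1587) = 45*1572 = 70740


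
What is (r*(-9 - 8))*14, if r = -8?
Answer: 1904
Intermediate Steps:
(r*(-9 - 8))*14 = -8*(-9 - 8)*14 = -8*(-17)*14 = 136*14 = 1904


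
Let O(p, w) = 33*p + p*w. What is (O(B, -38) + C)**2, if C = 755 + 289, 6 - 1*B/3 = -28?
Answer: 285156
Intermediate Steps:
B = 102 (B = 18 - 3*(-28) = 18 + 84 = 102)
C = 1044
(O(B, -38) + C)**2 = (102*(33 - 38) + 1044)**2 = (102*(-5) + 1044)**2 = (-510 + 1044)**2 = 534**2 = 285156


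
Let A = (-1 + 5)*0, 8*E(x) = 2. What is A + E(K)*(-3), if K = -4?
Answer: -¾ ≈ -0.75000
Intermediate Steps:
E(x) = ¼ (E(x) = (⅛)*2 = ¼)
A = 0 (A = 4*0 = 0)
A + E(K)*(-3) = 0 + (¼)*(-3) = 0 - ¾ = -¾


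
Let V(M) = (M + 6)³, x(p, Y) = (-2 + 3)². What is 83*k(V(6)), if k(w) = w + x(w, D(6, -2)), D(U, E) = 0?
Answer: 143507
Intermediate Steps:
x(p, Y) = 1 (x(p, Y) = 1² = 1)
V(M) = (6 + M)³
k(w) = 1 + w (k(w) = w + 1 = 1 + w)
83*k(V(6)) = 83*(1 + (6 + 6)³) = 83*(1 + 12³) = 83*(1 + 1728) = 83*1729 = 143507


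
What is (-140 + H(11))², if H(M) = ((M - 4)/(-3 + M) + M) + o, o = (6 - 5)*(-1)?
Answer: 1067089/64 ≈ 16673.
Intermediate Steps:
o = -1 (o = 1*(-1) = -1)
H(M) = -1 + M + (-4 + M)/(-3 + M) (H(M) = ((M - 4)/(-3 + M) + M) - 1 = ((-4 + M)/(-3 + M) + M) - 1 = (M + (-4 + M)/(-3 + M)) - 1 = -1 + M + (-4 + M)/(-3 + M))
(-140 + H(11))² = (-140 + (-1 + 11² - 3*11)/(-3 + 11))² = (-140 + (-1 + 121 - 33)/8)² = (-140 + (⅛)*87)² = (-140 + 87/8)² = (-1033/8)² = 1067089/64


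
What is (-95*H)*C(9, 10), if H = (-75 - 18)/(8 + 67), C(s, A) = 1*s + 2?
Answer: 6479/5 ≈ 1295.8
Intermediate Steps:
C(s, A) = 2 + s (C(s, A) = s + 2 = 2 + s)
H = -31/25 (H = -93/75 = -93*1/75 = -31/25 ≈ -1.2400)
(-95*H)*C(9, 10) = (-95*(-31/25))*(2 + 9) = (589/5)*11 = 6479/5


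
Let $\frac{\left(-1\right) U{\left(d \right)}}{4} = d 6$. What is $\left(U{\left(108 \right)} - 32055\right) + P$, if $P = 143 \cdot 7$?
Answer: $-33646$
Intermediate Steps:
$U{\left(d \right)} = - 24 d$ ($U{\left(d \right)} = - 4 d 6 = - 4 \cdot 6 d = - 24 d$)
$P = 1001$
$\left(U{\left(108 \right)} - 32055\right) + P = \left(\left(-24\right) 108 - 32055\right) + 1001 = \left(-2592 - 32055\right) + 1001 = -34647 + 1001 = -33646$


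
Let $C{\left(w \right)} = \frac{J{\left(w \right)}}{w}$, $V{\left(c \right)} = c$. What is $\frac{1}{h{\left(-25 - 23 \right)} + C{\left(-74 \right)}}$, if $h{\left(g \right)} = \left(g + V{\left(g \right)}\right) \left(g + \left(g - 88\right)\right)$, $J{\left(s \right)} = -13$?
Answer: $\frac{74}{1307149} \approx 5.6612 \cdot 10^{-5}$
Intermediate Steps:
$C{\left(w \right)} = - \frac{13}{w}$
$h{\left(g \right)} = 2 g \left(-88 + 2 g\right)$ ($h{\left(g \right)} = \left(g + g\right) \left(g + \left(g - 88\right)\right) = 2 g \left(g + \left(-88 + g\right)\right) = 2 g \left(-88 + 2 g\right)$)
$\frac{1}{h{\left(-25 - 23 \right)} + C{\left(-74 \right)}} = \frac{1}{4 \left(-25 - 23\right) \left(-44 - 48\right) - \frac{13}{-74}} = \frac{1}{4 \left(-25 - 23\right) \left(-44 - 48\right) - - \frac{13}{74}} = \frac{1}{4 \left(-48\right) \left(-44 - 48\right) + \frac{13}{74}} = \frac{1}{4 \left(-48\right) \left(-92\right) + \frac{13}{74}} = \frac{1}{17664 + \frac{13}{74}} = \frac{1}{\frac{1307149}{74}} = \frac{74}{1307149}$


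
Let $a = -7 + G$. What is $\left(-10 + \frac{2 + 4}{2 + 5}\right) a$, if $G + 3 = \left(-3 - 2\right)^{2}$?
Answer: $- \frac{960}{7} \approx -137.14$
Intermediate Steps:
$G = 22$ ($G = -3 + \left(-3 - 2\right)^{2} = -3 + \left(-5\right)^{2} = -3 + 25 = 22$)
$a = 15$ ($a = -7 + 22 = 15$)
$\left(-10 + \frac{2 + 4}{2 + 5}\right) a = \left(-10 + \frac{2 + 4}{2 + 5}\right) 15 = \left(-10 + \frac{6}{7}\right) 15 = \left(- \frac{64}{7}\right) 15 = - \frac{960}{7}$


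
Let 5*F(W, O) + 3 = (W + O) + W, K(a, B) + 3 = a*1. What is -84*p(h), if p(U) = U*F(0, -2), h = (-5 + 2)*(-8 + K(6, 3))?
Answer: 1260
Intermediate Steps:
K(a, B) = -3 + a (K(a, B) = -3 + a*1 = -3 + a)
F(W, O) = -⅗ + O/5 + 2*W/5 (F(W, O) = -⅗ + ((W + O) + W)/5 = -⅗ + ((O + W) + W)/5 = -⅗ + (O + 2*W)/5 = -⅗ + (O/5 + 2*W/5) = -⅗ + O/5 + 2*W/5)
h = 15 (h = (-5 + 2)*(-8 + (-3 + 6)) = -3*(-8 + 3) = -3*(-5) = 15)
p(U) = -U (p(U) = U*(-⅗ + (⅕)*(-2) + (⅖)*0) = U*(-⅗ - ⅖ + 0) = U*(-1) = -U)
-84*p(h) = -(-84)*15 = -84*(-15) = 1260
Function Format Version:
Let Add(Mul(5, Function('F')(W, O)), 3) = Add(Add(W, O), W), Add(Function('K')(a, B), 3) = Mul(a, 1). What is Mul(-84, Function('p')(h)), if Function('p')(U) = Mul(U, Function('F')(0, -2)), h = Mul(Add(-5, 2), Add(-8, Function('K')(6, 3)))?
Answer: 1260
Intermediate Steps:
Function('K')(a, B) = Add(-3, a) (Function('K')(a, B) = Add(-3, Mul(a, 1)) = Add(-3, a))
Function('F')(W, O) = Add(Rational(-3, 5), Mul(Rational(1, 5), O), Mul(Rational(2, 5), W)) (Function('F')(W, O) = Add(Rational(-3, 5), Mul(Rational(1, 5), Add(Add(W, O), W))) = Add(Rational(-3, 5), Mul(Rational(1, 5), Add(Add(O, W), W))) = Add(Rational(-3, 5), Mul(Rational(1, 5), Add(O, Mul(2, W)))) = Add(Rational(-3, 5), Add(Mul(Rational(1, 5), O), Mul(Rational(2, 5), W))) = Add(Rational(-3, 5), Mul(Rational(1, 5), O), Mul(Rational(2, 5), W)))
h = 15 (h = Mul(Add(-5, 2), Add(-8, Add(-3, 6))) = Mul(-3, Add(-8, 3)) = Mul(-3, -5) = 15)
Function('p')(U) = Mul(-1, U) (Function('p')(U) = Mul(U, Add(Rational(-3, 5), Mul(Rational(1, 5), -2), Mul(Rational(2, 5), 0))) = Mul(U, Add(Rational(-3, 5), Rational(-2, 5), 0)) = Mul(U, -1) = Mul(-1, U))
Mul(-84, Function('p')(h)) = Mul(-84, Mul(-1, 15)) = Mul(-84, -15) = 1260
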